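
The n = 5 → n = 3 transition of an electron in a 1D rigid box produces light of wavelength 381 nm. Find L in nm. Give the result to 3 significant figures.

L = 1.36 nm

The photon carries ΔE = hc/λ = 6.626×10^-34·2.998×10^8/3.81×10^-7 m = 5.214×10^-19 J.
Since ΔE = (5² − 3²)E_1, E_1 = 3.259×10^-20 J, and L = h/√(8m_eE_1) = 1.36×10^-9 m = 1.36 nm.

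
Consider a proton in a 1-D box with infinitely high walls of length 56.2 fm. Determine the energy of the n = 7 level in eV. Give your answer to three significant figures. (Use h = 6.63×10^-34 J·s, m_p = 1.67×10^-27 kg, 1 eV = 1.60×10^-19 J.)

E_7 = 3.19×10^6 eV

For an infinite well E_n = n²h²/(8m_pL²), so E_1 = h²/(8m_pL²) = (6.63×10^-34)²/(8·1.67×10^-27·(5.62×10^-14 m)²) = 1.042×10^-14 J.
Then E_7 = 7²·E_1 = 49·1.042×10^-14 J = 5.106×10^-13 J.
Converting, E_7 = 5.106×10^-13 J / (1.60×10^-19 J/eV) = 3.19×10^6 eV.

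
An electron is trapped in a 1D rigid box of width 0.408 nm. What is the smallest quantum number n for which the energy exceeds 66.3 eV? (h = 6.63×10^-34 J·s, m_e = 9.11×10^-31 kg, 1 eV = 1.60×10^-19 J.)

n = 6

E_1 = h²/(8m_eL²) = 3.623×10^-19 J = 2.264 eV.
Need n² > 66.3/2.264 = 29.28, i.e. n > 5.411.
The smallest integer satisfying this is n = 6.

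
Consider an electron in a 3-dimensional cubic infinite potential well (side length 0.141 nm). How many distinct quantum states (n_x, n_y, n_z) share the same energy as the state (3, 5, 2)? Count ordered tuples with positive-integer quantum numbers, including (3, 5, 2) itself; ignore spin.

degeneracy = 9

The level has n_x² + n_y² + n_z² = 38. The ordered positive-integer solutions are (1, 1, 6), (1, 6, 1), (2, 3, 5), (2, 5, 3), (3, 2, 5), (3, 5, 2), (5, 2, 3), (5, 3, 2), (6, 1, 1).
That gives 9 states.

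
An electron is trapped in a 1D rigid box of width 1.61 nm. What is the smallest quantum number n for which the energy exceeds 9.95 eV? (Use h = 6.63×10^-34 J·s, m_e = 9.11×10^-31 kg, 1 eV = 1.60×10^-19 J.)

E_1 = h²/(8m_eL²) = 2.327×10^-20 J = 0.1454 eV.
Need n² > 9.95/0.1454 = 68.43, i.e. n > 8.272.
The smallest integer satisfying this is n = 9.

n = 9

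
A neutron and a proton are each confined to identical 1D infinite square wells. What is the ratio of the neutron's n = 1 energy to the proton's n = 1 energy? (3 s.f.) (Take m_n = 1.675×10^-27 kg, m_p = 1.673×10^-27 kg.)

E_n ∝ 1/m at fixed n and L, so the ratio is m_p/m_n = 1.673×10^-27/1.675×10^-27 = 0.999.

0.999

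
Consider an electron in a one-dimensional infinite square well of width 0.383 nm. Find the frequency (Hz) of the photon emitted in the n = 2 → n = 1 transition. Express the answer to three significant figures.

E_1 = h²/(8m_eL²) = 4.107×10^-19 J and ΔE = (2² − 1²)E_1 = 1.232×10^-18 J.
f = ΔE/h = 1.232×10^-18/6.626×10^-34 = 1.86×10^15 Hz.

f = 1.86×10^15 Hz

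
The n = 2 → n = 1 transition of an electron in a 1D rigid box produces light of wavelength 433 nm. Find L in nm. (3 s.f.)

L = 0.628 nm

The photon carries ΔE = hc/λ = 6.626×10^-34·2.998×10^8/4.33×10^-7 m = 4.588×10^-19 J.
Since ΔE = (2² − 1²)E_1, E_1 = 1.529×10^-19 J, and L = h/√(8m_eE_1) = 6.28×10^-10 m = 0.628 nm.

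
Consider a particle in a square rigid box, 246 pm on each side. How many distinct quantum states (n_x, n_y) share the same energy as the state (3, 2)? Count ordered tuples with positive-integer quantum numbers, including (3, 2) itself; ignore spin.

The level has n_x² + n_y² = 13. The ordered positive-integer solutions are (2, 3), (3, 2).
That gives 2 states.

degeneracy = 2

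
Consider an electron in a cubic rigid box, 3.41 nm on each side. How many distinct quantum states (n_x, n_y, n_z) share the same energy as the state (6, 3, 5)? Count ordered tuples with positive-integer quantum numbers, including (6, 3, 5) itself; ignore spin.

The level has n_x² + n_y² + n_z² = 70. The ordered positive-integer solutions are (3, 5, 6), (3, 6, 5), (5, 3, 6), (5, 6, 3), (6, 3, 5), (6, 5, 3).
That gives 6 states.

degeneracy = 6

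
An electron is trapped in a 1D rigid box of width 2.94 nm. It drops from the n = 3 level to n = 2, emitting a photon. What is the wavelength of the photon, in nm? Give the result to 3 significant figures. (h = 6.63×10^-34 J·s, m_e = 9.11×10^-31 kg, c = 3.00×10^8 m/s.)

λ = 5.70×10^3 nm

E_1 = h²/(8m_eL²) = 6.978×10^-21 J, so ΔE = (3² − 2²)E_1 = 3.489×10^-20 J.
λ = hc/ΔE = (6.63×10^-34·3.00×10^8)/3.489×10^-20 = 5.70×10^-6 m = 5.70×10^3 nm.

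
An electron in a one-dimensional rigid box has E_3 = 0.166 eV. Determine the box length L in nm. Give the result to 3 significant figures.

From E_n = n²h²/(8m_eL²), L = n·h/√(8m_eE_n).
E_3 = 0.166 eV = 2.659×10^-20 J, so L = 3·6.626×10^-34/√(8·9.109×10^-31·2.659×10^-20) = 4.52×10^-9 m = 4.52 nm.

L = 4.52 nm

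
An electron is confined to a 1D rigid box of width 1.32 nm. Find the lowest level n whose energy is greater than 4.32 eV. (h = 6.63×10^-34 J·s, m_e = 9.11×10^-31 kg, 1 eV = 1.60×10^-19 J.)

n = 5

E_1 = h²/(8m_eL²) = 3.462×10^-20 J = 0.2164 eV.
Need n² > 4.32/0.2164 = 19.96, i.e. n > 4.468.
The smallest integer satisfying this is n = 5.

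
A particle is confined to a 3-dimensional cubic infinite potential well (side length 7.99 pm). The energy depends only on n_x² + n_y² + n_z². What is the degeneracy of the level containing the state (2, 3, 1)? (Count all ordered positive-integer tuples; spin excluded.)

degeneracy = 6

The level has n_x² + n_y² + n_z² = 14. The ordered positive-integer solutions are (1, 2, 3), (1, 3, 2), (2, 1, 3), (2, 3, 1), (3, 1, 2), (3, 2, 1).
That gives 6 states.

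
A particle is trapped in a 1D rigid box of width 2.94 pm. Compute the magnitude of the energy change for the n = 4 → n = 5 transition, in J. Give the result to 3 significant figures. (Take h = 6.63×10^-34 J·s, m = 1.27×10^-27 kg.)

E_1 = h²/(8mL²) = 5.005×10^-18 J.
|ΔE| = |4² − 5²|·E_1 = 9·5.005×10^-18 J = 4.50×10^-17 J.

|ΔE| = 4.50×10^-17 J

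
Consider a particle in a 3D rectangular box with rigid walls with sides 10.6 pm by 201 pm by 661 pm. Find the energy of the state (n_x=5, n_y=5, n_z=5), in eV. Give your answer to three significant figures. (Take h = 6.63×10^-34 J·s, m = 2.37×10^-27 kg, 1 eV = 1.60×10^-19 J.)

E = 32.3 eV

For a 3D rectangular well E = (h²/8m)·Σ n_i²/L_i² = (6.63×10^-34)²/(8·2.37×10^-27) · [5²/(10.6 pm)² + 5²/(201 pm)² + 5²/(661 pm)²].
Evaluating gives E = 5.174×10^-18 J = 32.3 eV.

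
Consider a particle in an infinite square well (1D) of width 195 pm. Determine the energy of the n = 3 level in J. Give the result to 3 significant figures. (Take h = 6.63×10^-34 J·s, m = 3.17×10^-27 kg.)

E_3 = 4.10×10^-21 J

For an infinite well E_n = n²h²/(8mL²), so E_1 = h²/(8mL²) = (6.63×10^-34)²/(8·3.17×10^-27·(1.95×10^-10 m)²) = 4.558×10^-22 J.
Then E_3 = 3²·E_1 = 9·4.558×10^-22 J = 4.10×10^-21 J.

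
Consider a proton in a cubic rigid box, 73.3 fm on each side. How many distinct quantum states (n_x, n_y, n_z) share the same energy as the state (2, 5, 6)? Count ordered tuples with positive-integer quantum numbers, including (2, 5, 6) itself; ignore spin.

The level has n_x² + n_y² + n_z² = 65. The ordered positive-integer solutions are (2, 5, 6), (2, 6, 5), (5, 2, 6), (5, 6, 2), (6, 2, 5), (6, 5, 2).
That gives 6 states.

degeneracy = 6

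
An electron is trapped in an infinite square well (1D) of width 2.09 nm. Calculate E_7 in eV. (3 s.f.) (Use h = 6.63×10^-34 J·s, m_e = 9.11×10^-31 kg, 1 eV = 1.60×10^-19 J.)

E_7 = 4.23 eV

For an infinite well E_n = n²h²/(8m_eL²), so E_1 = h²/(8m_eL²) = (6.63×10^-34)²/(8·9.11×10^-31·(2.09×10^-9 m)²) = 1.381×10^-20 J.
Then E_7 = 7²·E_1 = 49·1.381×10^-20 J = 6.767×10^-19 J.
Converting, E_7 = 6.767×10^-19 J / (1.60×10^-19 J/eV) = 4.23 eV.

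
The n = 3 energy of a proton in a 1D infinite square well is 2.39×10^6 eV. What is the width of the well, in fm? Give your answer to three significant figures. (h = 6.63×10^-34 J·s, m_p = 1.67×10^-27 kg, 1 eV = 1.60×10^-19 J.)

L = 27.8 fm

From E_n = n²h²/(8m_pL²), L = n·h/√(8m_pE_n).
E_3 = 2.39×10^6 eV = 3.824×10^-13 J, so L = 3·6.63×10^-34/√(8·1.67×10^-27·3.824×10^-13) = 2.78×10^-14 m = 27.8 fm.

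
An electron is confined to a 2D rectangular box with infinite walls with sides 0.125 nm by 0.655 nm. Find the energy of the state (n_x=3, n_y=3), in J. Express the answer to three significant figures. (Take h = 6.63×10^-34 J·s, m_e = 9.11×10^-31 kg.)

E = 3.60×10^-17 J

For a 2D rectangular well E = (h²/8m_e)·Σ n_i²/L_i² = (6.63×10^-34)²/(8·9.11×10^-31) · [3²/(0.125 nm)² + 3²/(0.655 nm)²].
Evaluating gives E = 3.60×10^-17 J.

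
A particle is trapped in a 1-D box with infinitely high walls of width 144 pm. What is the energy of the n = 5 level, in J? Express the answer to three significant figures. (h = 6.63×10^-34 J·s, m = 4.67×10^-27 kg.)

E_5 = 1.42×10^-20 J

For an infinite well E_n = n²h²/(8mL²), so E_1 = h²/(8mL²) = (6.63×10^-34)²/(8·4.67×10^-27·(1.44×10^-10 m)²) = 5.674×10^-22 J.
Then E_5 = 5²·E_1 = 25·5.674×10^-22 J = 1.42×10^-20 J.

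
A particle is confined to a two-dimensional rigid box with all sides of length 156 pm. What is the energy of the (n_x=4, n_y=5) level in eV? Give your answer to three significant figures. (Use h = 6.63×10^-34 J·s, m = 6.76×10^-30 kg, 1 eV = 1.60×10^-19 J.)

E = 85.6 eV

For a 2D rectangular well E = (h²/8m)·Σ n_i²/L_i² = (6.63×10^-34)²/(8·6.76×10^-30) · [4²/(156 pm)² + 5²/(156 pm)²].
Evaluating gives E = 1.369×10^-17 J = 85.6 eV.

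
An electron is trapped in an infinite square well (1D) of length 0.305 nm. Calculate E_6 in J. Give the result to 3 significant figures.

For an infinite well E_n = n²h²/(8m_eL²), so E_1 = h²/(8m_eL²) = (6.626×10^-34)²/(8·9.109×10^-31·(3.05×10^-10 m)²) = 6.477×10^-19 J.
Then E_6 = 6²·E_1 = 36·6.477×10^-19 J = 2.33×10^-17 J.

E_6 = 2.33×10^-17 J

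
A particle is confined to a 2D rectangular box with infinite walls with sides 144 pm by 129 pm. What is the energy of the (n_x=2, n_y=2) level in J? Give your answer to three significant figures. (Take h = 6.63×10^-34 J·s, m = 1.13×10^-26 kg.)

For a 2D rectangular well E = (h²/8m)·Σ n_i²/L_i² = (6.63×10^-34)²/(8·1.13×10^-26) · [2²/(144 pm)² + 2²/(129 pm)²].
Evaluating gives E = 2.11×10^-21 J.

E = 2.11×10^-21 J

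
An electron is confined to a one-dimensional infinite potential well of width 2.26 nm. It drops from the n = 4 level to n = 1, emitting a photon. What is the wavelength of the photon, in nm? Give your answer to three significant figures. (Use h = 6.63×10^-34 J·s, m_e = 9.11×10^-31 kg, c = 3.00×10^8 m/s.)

E_1 = h²/(8m_eL²) = 1.181×10^-20 J, so ΔE = (4² − 1²)E_1 = 1.772×10^-19 J.
λ = hc/ΔE = (6.63×10^-34·3.00×10^8)/1.772×10^-19 = 1.12×10^-6 m = 1.12×10^3 nm.

λ = 1.12×10^3 nm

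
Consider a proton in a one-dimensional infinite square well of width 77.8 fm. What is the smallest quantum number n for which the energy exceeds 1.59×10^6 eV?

E_1 = h²/(8m_pL²) = 5.419×10^-15 J = 3.383×10^4 eV.
Need n² > 1.59×10^6/3.383×10^4 = 47.00, i.e. n > 6.856.
The smallest integer satisfying this is n = 7.

n = 7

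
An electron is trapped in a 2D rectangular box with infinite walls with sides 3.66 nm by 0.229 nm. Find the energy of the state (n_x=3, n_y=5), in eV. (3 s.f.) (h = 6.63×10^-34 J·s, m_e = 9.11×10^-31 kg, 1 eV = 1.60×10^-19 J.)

For a 2D rectangular well E = (h²/8m_e)·Σ n_i²/L_i² = (6.63×10^-34)²/(8·9.11×10^-31) · [3²/(3.66 nm)² + 5²/(0.229 nm)²].
Evaluating gives E = 2.879×10^-17 J = 180 eV.

E = 180 eV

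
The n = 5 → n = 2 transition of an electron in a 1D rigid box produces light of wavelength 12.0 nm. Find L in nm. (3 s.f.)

The photon carries ΔE = hc/λ = 6.626×10^-34·2.998×10^8/1.20×10^-8 m = 1.655×10^-17 J.
Since ΔE = (5² − 2²)E_1, E_1 = 7.881×10^-19 J, and L = h/√(8m_eE_1) = 2.76×10^-10 m = 0.276 nm.

L = 0.276 nm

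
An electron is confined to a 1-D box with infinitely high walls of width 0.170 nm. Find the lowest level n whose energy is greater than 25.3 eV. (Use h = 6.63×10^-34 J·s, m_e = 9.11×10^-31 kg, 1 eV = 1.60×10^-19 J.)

n = 2

E_1 = h²/(8m_eL²) = 2.087×10^-18 J = 13.04 eV.
Need n² > 25.3/13.04 = 1.940, i.e. n > 1.393.
The smallest integer satisfying this is n = 2.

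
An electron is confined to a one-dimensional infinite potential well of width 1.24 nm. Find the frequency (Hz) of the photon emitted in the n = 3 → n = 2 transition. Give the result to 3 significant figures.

f = 2.96×10^14 Hz

E_1 = h²/(8m_eL²) = 3.918×10^-20 J and ΔE = (3² − 2²)E_1 = 1.959×10^-19 J.
f = ΔE/h = 1.959×10^-19/6.626×10^-34 = 2.96×10^14 Hz.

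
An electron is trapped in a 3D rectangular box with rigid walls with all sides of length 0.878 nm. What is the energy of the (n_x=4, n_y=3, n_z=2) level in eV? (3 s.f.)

For a 3D rectangular well E = (h²/8m_e)·Σ n_i²/L_i² = (6.626×10^-34)²/(8·9.109×10^-31) · [4²/(0.878 nm)² + 3²/(0.878 nm)² + 2²/(0.878 nm)²].
Evaluating gives E = 2.266×10^-18 J = 14.1 eV.

E = 14.1 eV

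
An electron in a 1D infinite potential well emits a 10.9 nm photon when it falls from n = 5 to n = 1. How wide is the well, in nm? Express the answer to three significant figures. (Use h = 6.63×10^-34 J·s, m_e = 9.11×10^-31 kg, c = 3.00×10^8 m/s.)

The photon carries ΔE = hc/λ = 6.63×10^-34·3.00×10^8/1.09×10^-8 m = 1.825×10^-17 J.
Since ΔE = (5² − 1²)E_1, E_1 = 7.604×10^-19 J, and L = h/√(8m_eE_1) = 2.82×10^-10 m = 0.282 nm.

L = 0.282 nm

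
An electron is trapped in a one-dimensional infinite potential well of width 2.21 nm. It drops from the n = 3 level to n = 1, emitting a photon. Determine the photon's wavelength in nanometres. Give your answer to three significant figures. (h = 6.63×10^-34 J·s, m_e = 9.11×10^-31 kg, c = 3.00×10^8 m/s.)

E_1 = h²/(8m_eL²) = 1.235×10^-20 J, so ΔE = (3² − 1²)E_1 = 9.880×10^-20 J.
λ = hc/ΔE = (6.63×10^-34·3.00×10^8)/9.880×10^-20 = 2.01×10^-6 m = 2.01×10^3 nm.

λ = 2.01×10^3 nm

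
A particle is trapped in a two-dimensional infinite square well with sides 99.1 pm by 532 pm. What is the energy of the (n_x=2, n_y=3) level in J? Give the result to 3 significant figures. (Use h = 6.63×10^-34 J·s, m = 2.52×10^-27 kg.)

E = 9.57×10^-21 J

For a 2D rectangular well E = (h²/8m)·Σ n_i²/L_i² = (6.63×10^-34)²/(8·2.52×10^-27) · [2²/(99.1 pm)² + 3²/(532 pm)²].
Evaluating gives E = 9.57×10^-21 J.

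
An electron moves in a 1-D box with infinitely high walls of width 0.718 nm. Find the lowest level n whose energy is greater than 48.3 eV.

n = 9

E_1 = h²/(8m_eL²) = 1.169×10^-19 J = 0.7297 eV.
Need n² > 48.3/0.7297 = 66.19, i.e. n > 8.136.
The smallest integer satisfying this is n = 9.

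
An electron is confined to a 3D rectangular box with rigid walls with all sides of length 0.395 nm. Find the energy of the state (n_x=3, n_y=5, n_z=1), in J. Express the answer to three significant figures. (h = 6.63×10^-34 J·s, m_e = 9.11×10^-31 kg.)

For a 3D rectangular well E = (h²/8m_e)·Σ n_i²/L_i² = (6.63×10^-34)²/(8·9.11×10^-31) · [3²/(0.395 nm)² + 5²/(0.395 nm)² + 1²/(0.395 nm)²].
Evaluating gives E = 1.35×10^-17 J.

E = 1.35×10^-17 J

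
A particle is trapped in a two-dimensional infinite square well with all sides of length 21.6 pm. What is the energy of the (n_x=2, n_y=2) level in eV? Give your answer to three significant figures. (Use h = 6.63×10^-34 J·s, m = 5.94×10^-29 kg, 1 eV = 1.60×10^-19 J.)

For a 2D rectangular well E = (h²/8m)·Σ n_i²/L_i² = (6.63×10^-34)²/(8·5.94×10^-29) · [2²/(21.6 pm)² + 2²/(21.6 pm)²].
Evaluating gives E = 1.586×10^-17 J = 99.1 eV.

E = 99.1 eV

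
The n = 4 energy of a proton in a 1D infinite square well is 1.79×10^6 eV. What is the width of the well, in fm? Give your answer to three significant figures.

From E_n = n²h²/(8m_pL²), L = n·h/√(8m_pE_n).
E_4 = 1.79×10^6 eV = 2.868×10^-13 J, so L = 4·6.626×10^-34/√(8·1.673×10^-27·2.868×10^-13) = 4.28×10^-14 m = 42.8 fm.

L = 42.8 fm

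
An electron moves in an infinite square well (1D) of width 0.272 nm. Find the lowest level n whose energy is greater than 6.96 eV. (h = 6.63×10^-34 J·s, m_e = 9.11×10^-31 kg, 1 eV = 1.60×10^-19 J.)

E_1 = h²/(8m_eL²) = 8.152×10^-19 J = 5.095 eV.
Need n² > 6.96/5.095 = 1.366, i.e. n > 1.169.
The smallest integer satisfying this is n = 2.

n = 2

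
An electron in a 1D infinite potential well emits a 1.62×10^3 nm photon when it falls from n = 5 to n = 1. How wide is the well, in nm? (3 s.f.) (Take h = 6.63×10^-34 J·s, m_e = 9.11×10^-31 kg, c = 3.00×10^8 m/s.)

L = 3.43 nm

The photon carries ΔE = hc/λ = 6.63×10^-34·3.00×10^8/1.62×10^-6 m = 1.228×10^-19 J.
Since ΔE = (5² − 1²)E_1, E_1 = 5.117×10^-21 J, and L = h/√(8m_eE_1) = 3.43×10^-9 m = 3.43 nm.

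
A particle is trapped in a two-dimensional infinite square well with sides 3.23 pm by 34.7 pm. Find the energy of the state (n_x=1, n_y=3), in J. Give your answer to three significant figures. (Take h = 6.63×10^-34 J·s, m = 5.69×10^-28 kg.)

E = 9.98×10^-18 J

For a 2D rectangular well E = (h²/8m)·Σ n_i²/L_i² = (6.63×10^-34)²/(8·5.69×10^-28) · [1²/(3.23 pm)² + 3²/(34.7 pm)²].
Evaluating gives E = 9.98×10^-18 J.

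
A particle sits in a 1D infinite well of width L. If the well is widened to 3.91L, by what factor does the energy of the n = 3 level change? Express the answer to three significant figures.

0.0654

E_n ∝ 1/L², so the energy scales by 1/3.91² = 0.0654.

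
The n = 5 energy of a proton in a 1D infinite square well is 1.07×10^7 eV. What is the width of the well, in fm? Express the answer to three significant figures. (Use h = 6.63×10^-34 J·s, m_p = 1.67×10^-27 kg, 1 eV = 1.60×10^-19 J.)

L = 21.9 fm

From E_n = n²h²/(8m_pL²), L = n·h/√(8m_pE_n).
E_5 = 1.07×10^7 eV = 1.712×10^-12 J, so L = 5·6.63×10^-34/√(8·1.67×10^-27·1.712×10^-12) = 2.19×10^-14 m = 21.9 fm.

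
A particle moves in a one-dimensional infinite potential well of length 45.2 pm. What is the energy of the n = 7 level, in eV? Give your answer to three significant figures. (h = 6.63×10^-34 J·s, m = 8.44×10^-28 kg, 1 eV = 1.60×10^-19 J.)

E_7 = 9.76 eV

For an infinite well E_n = n²h²/(8mL²), so E_1 = h²/(8mL²) = (6.63×10^-34)²/(8·8.44×10^-28·(4.52×10^-11 m)²) = 3.187×10^-20 J.
Then E_7 = 7²·E_1 = 49·3.187×10^-20 J = 1.562×10^-18 J.
Converting, E_7 = 1.562×10^-18 J / (1.60×10^-19 J/eV) = 9.76 eV.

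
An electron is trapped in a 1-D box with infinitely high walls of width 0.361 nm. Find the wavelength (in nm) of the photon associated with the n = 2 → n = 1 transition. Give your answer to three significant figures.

E_1 = h²/(8m_eL²) = 4.623×10^-19 J, so ΔE = (2² − 1²)E_1 = 1.387×10^-18 J.
λ = hc/ΔE = (6.626×10^-34·2.998×10^8)/1.387×10^-18 = 1.43×10^-7 m = 143 nm.

λ = 143 nm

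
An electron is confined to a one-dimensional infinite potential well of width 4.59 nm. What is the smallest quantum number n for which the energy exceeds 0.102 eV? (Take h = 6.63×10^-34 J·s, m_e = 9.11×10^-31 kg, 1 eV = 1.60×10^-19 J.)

n = 3

E_1 = h²/(8m_eL²) = 2.863×10^-21 J = 0.01789 eV.
Need n² > 0.102/0.01789 = 5.702, i.e. n > 2.388.
The smallest integer satisfying this is n = 3.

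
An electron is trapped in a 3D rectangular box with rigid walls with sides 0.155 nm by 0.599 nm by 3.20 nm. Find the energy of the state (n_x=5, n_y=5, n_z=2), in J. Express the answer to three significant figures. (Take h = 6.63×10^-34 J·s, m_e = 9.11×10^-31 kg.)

E = 6.70×10^-17 J

For a 3D rectangular well E = (h²/8m_e)·Σ n_i²/L_i² = (6.63×10^-34)²/(8·9.11×10^-31) · [5²/(0.155 nm)² + 5²/(0.599 nm)² + 2²/(3.20 nm)²].
Evaluating gives E = 6.70×10^-17 J.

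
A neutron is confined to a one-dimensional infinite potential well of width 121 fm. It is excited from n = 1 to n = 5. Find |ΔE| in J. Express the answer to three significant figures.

|ΔE| = 5.37×10^-14 J

E_1 = h²/(8m_nL²) = 2.238×10^-15 J.
|ΔE| = |1² − 5²|·E_1 = 24·2.238×10^-15 J = 5.37×10^-14 J.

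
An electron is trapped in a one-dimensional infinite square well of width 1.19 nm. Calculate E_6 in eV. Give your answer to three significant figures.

E_6 = 9.56 eV

For an infinite well E_n = n²h²/(8m_eL²), so E_1 = h²/(8m_eL²) = (6.626×10^-34)²/(8·9.109×10^-31·(1.19×10^-9 m)²) = 4.254×10^-20 J.
Then E_6 = 6²·E_1 = 36·4.254×10^-20 J = 1.531×10^-18 J.
Converting, E_6 = 1.531×10^-18 J / (1.602×10^-19 J/eV) = 9.56 eV.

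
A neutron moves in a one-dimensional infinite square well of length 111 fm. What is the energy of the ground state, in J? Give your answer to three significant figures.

For an infinite well E_n = n²h²/(8m_nL²), so E_1 = h²/(8m_nL²) = (6.626×10^-34)²/(8·1.675×10^-27·(1.11×10^-13 m)²) = 2.659×10^-15 J.

E_1 = 2.66×10^-15 J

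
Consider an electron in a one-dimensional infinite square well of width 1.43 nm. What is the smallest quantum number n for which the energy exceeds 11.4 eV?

E_1 = h²/(8m_eL²) = 2.946×10^-20 J = 0.1839 eV.
Need n² > 11.4/0.1839 = 61.99, i.e. n > 7.873.
The smallest integer satisfying this is n = 8.

n = 8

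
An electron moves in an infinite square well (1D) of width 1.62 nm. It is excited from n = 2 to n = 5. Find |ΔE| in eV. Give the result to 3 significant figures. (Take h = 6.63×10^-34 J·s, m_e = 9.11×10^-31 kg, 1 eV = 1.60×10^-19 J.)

|ΔE| = 3.02 eV

E_1 = h²/(8m_eL²) = 2.298×10^-20 J.
|ΔE| = |2² − 5²|·E_1 = 21·2.298×10^-20 J = 4.826×10^-19 J = 3.02 eV.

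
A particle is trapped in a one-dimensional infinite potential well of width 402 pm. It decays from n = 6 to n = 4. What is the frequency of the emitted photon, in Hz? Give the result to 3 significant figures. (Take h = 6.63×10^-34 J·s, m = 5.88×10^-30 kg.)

E_1 = h²/(8mL²) = 5.782×10^-20 J and ΔE = (6² − 4²)E_1 = 1.156×10^-18 J.
f = ΔE/h = 1.156×10^-18/6.63×10^-34 = 1.74×10^15 Hz.

f = 1.74×10^15 Hz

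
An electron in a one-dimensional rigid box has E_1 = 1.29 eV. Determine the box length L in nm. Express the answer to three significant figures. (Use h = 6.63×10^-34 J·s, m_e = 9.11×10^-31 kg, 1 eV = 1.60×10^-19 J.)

L = 0.541 nm

From E_n = n²h²/(8m_eL²), L = n·h/√(8m_eE_n).
E_1 = 1.29 eV = 2.064×10^-19 J, so L = 1·6.63×10^-34/√(8·9.11×10^-31·2.064×10^-19) = 5.41×10^-10 m = 0.541 nm.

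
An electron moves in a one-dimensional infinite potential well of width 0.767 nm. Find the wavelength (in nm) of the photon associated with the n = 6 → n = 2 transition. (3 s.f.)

λ = 60.6 nm

E_1 = h²/(8m_eL²) = 1.024×10^-19 J, so ΔE = (6² − 2²)E_1 = 3.277×10^-18 J.
λ = hc/ΔE = (6.626×10^-34·2.998×10^8)/3.277×10^-18 = 6.06×10^-8 m = 60.6 nm.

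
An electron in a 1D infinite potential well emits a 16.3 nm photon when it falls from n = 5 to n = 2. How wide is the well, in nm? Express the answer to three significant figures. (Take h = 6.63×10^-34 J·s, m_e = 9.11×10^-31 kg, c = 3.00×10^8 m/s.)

L = 0.322 nm

The photon carries ΔE = hc/λ = 6.63×10^-34·3.00×10^8/1.63×10^-8 m = 1.220×10^-17 J.
Since ΔE = (5² − 2²)E_1, E_1 = 5.810×10^-19 J, and L = h/√(8m_eE_1) = 3.22×10^-10 m = 0.322 nm.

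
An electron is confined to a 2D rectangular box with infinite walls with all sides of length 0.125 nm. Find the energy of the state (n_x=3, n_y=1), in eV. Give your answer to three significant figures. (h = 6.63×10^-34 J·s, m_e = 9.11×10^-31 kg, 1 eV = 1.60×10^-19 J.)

E = 241 eV

For a 2D rectangular well E = (h²/8m_e)·Σ n_i²/L_i² = (6.63×10^-34)²/(8·9.11×10^-31) · [3²/(0.125 nm)² + 1²/(0.125 nm)²].
Evaluating gives E = 3.860×10^-17 J = 241 eV.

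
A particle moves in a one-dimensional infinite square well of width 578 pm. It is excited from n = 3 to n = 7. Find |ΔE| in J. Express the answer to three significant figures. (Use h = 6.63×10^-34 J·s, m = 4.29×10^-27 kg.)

|ΔE| = 1.53×10^-21 J

E_1 = h²/(8mL²) = 3.834×10^-23 J.
|ΔE| = |3² − 7²|·E_1 = 40·3.834×10^-23 J = 1.53×10^-21 J.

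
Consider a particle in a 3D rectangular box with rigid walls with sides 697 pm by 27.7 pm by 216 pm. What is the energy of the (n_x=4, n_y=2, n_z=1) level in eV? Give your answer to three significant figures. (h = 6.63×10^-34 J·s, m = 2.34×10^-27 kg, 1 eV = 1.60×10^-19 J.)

E = 0.773 eV

For a 3D rectangular well E = (h²/8m)·Σ n_i²/L_i² = (6.63×10^-34)²/(8·2.34×10^-27) · [4²/(697 pm)² + 2²/(27.7 pm)² + 1²/(216 pm)²].
Evaluating gives E = 1.237×10^-19 J = 0.773 eV.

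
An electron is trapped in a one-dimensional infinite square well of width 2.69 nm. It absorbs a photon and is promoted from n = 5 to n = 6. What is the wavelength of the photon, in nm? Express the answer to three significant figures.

E_1 = h²/(8m_eL²) = 8.326×10^-21 J, so ΔE = (6² − 5²)E_1 = 9.159×10^-20 J.
λ = hc/ΔE = (6.626×10^-34·2.998×10^8)/9.159×10^-20 = 2.17×10^-6 m = 2.17×10^3 nm.

λ = 2.17×10^3 nm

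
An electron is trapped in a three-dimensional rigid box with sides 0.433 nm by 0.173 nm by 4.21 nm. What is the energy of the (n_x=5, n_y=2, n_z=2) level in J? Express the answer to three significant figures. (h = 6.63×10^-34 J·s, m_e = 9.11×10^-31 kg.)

E = 1.61×10^-17 J

For a 3D rectangular well E = (h²/8m_e)·Σ n_i²/L_i² = (6.63×10^-34)²/(8·9.11×10^-31) · [5²/(0.433 nm)² + 2²/(0.173 nm)² + 2²/(4.21 nm)²].
Evaluating gives E = 1.61×10^-17 J.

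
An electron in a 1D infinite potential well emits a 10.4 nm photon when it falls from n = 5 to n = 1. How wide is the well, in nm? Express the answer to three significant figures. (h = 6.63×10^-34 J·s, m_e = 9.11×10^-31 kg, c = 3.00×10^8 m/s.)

The photon carries ΔE = hc/λ = 6.63×10^-34·3.00×10^8/1.04×10^-8 m = 1.912×10^-17 J.
Since ΔE = (5² − 1²)E_1, E_1 = 7.967×10^-19 J, and L = h/√(8m_eE_1) = 2.75×10^-10 m = 0.275 nm.

L = 0.275 nm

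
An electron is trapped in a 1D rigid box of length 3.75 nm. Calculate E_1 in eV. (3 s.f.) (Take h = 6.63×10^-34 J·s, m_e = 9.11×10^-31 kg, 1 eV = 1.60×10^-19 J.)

E_1 = 0.0268 eV

For an infinite well E_n = n²h²/(8m_eL²), so E_1 = h²/(8m_eL²) = (6.63×10^-34)²/(8·9.11×10^-31·(3.75×10^-9 m)²) = 4.289×10^-21 J.
Converting, E_1 = 4.289×10^-21 J / (1.60×10^-19 J/eV) = 0.0268 eV.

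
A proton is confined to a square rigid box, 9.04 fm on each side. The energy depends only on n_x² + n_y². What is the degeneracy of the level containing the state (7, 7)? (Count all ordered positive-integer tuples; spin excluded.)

The level has n_x² + n_y² = 98. The ordered positive-integer solutions are (7, 7).
That gives 1 state.

degeneracy = 1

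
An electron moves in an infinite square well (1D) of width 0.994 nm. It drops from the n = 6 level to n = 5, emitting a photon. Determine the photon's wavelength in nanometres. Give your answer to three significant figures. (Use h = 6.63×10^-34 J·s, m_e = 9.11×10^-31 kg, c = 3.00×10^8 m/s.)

E_1 = h²/(8m_eL²) = 6.104×10^-20 J, so ΔE = (6² − 5²)E_1 = 6.714×10^-19 J.
λ = hc/ΔE = (6.63×10^-34·3.00×10^8)/6.714×10^-19 = 2.96×10^-7 m = 296 nm.

λ = 296 nm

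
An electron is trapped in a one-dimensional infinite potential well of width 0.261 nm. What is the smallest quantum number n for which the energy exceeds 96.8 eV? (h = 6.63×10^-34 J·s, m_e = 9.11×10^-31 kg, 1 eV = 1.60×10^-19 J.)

E_1 = h²/(8m_eL²) = 8.854×10^-19 J = 5.534 eV.
Need n² > 96.8/5.534 = 17.49, i.e. n > 4.182.
The smallest integer satisfying this is n = 5.

n = 5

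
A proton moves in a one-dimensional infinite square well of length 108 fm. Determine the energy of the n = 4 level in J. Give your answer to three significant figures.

E_4 = 4.50×10^-14 J

For an infinite well E_n = n²h²/(8m_pL²), so E_1 = h²/(8m_pL²) = (6.626×10^-34)²/(8·1.673×10^-27·(1.08×10^-13 m)²) = 2.812×10^-15 J.
Then E_4 = 4²·E_1 = 16·2.812×10^-15 J = 4.50×10^-14 J.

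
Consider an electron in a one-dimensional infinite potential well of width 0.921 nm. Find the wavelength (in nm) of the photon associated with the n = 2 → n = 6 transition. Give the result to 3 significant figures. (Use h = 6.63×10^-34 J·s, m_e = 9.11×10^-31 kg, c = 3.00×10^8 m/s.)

λ = 87.4 nm

E_1 = h²/(8m_eL²) = 7.110×10^-20 J, so ΔE = (6² − 2²)E_1 = 2.275×10^-18 J.
λ = hc/ΔE = (6.63×10^-34·3.00×10^8)/2.275×10^-18 = 8.74×10^-8 m = 87.4 nm.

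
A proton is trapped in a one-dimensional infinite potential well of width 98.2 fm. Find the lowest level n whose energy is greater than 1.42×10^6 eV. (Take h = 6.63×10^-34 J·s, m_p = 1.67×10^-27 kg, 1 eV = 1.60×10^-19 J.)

E_1 = h²/(8m_pL²) = 3.412×10^-15 J = 2.132×10^4 eV.
Need n² > 1.42×10^6/2.132×10^4 = 66.60, i.e. n > 8.161.
The smallest integer satisfying this is n = 9.

n = 9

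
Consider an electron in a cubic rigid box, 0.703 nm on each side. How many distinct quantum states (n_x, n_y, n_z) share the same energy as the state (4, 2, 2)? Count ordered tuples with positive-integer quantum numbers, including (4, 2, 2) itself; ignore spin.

The level has n_x² + n_y² + n_z² = 24. The ordered positive-integer solutions are (2, 2, 4), (2, 4, 2), (4, 2, 2).
That gives 3 states.

degeneracy = 3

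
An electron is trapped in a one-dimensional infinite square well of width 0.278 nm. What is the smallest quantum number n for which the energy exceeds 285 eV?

E_1 = h²/(8m_eL²) = 7.796×10^-19 J = 4.866 eV.
Need n² > 285/4.866 = 58.57, i.e. n > 7.653.
The smallest integer satisfying this is n = 8.

n = 8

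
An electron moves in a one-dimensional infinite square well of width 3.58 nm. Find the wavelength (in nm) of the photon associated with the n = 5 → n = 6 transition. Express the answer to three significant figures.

E_1 = h²/(8m_eL²) = 4.701×10^-21 J, so ΔE = (6² − 5²)E_1 = 5.171×10^-20 J.
λ = hc/ΔE = (6.626×10^-34·2.998×10^8)/5.171×10^-20 = 3.84×10^-6 m = 3.84×10^3 nm.

λ = 3.84×10^3 nm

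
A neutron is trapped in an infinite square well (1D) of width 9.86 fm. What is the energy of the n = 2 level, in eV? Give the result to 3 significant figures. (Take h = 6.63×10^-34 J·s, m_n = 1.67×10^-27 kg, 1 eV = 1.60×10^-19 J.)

For an infinite well E_n = n²h²/(8m_nL²), so E_1 = h²/(8m_nL²) = (6.63×10^-34)²/(8·1.67×10^-27·(9.86×10^-15 m)²) = 3.384×10^-13 J.
Then E_2 = 2²·E_1 = 4·3.384×10^-13 J = 1.354×10^-12 J.
Converting, E_2 = 1.354×10^-12 J / (1.60×10^-19 J/eV) = 8.46×10^6 eV.

E_2 = 8.46×10^6 eV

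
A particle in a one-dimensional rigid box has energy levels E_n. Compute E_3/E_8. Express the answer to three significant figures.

0.141

E_n ∝ n², so E_3/E_8 = 3²/8² = 9/64 = 0.141.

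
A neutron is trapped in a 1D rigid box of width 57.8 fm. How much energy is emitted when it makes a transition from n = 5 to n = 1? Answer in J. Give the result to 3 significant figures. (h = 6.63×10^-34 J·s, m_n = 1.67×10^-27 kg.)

E_1 = h²/(8m_nL²) = 9.848×10^-15 J.
|ΔE| = |5² − 1²|·E_1 = 24·9.848×10^-15 J = 2.36×10^-13 J.

|ΔE| = 2.36×10^-13 J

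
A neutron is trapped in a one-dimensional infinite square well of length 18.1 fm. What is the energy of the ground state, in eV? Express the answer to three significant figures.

For an infinite well E_n = n²h²/(8m_nL²), so E_1 = h²/(8m_nL²) = (6.626×10^-34)²/(8·1.675×10^-27·(1.81×10^-14 m)²) = 1.000×10^-13 J.
Converting, E_1 = 1.000×10^-13 J / (1.602×10^-19 J/eV) = 6.24×10^5 eV.

E_1 = 6.24×10^5 eV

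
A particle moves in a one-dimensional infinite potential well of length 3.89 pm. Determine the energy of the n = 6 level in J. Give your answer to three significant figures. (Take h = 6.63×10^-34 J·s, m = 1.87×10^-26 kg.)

For an infinite well E_n = n²h²/(8mL²), so E_1 = h²/(8mL²) = (6.63×10^-34)²/(8·1.87×10^-26·(3.89×10^-12 m)²) = 1.942×10^-19 J.
Then E_6 = 6²·E_1 = 36·1.942×10^-19 J = 6.99×10^-18 J.

E_6 = 6.99×10^-18 J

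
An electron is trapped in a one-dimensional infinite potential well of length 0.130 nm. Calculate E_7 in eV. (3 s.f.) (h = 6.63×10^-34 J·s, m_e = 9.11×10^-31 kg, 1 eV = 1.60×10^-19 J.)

For an infinite well E_n = n²h²/(8m_eL²), so E_1 = h²/(8m_eL²) = (6.63×10^-34)²/(8·9.11×10^-31·(1.30×10^-10 m)²) = 3.569×10^-18 J.
Then E_7 = 7²·E_1 = 49·3.569×10^-18 J = 1.749×10^-16 J.
Converting, E_7 = 1.749×10^-16 J / (1.60×10^-19 J/eV) = 1.09×10^3 eV.

E_7 = 1.09×10^3 eV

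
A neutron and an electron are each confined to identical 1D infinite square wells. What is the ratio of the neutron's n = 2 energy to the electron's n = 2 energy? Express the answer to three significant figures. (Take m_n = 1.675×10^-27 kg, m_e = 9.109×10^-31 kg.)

5.44×10^-4

E_n ∝ 1/m at fixed n and L, so the ratio is m_e/m_n = 9.109×10^-31/1.675×10^-27 = 5.44×10^-4.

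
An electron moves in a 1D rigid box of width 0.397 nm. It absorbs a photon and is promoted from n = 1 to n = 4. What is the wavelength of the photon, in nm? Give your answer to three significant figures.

E_1 = h²/(8m_eL²) = 3.823×10^-19 J, so ΔE = (4² − 1²)E_1 = 5.734×10^-18 J.
λ = hc/ΔE = (6.626×10^-34·2.998×10^8)/5.734×10^-18 = 3.46×10^-8 m = 34.6 nm.

λ = 34.6 nm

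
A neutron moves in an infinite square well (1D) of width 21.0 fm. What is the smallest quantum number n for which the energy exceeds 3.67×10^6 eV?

n = 3

E_1 = h²/(8m_nL²) = 7.429×10^-14 J = 4.637×10^5 eV.
Need n² > 3.67×10^6/4.637×10^5 = 7.915, i.e. n > 2.813.
The smallest integer satisfying this is n = 3.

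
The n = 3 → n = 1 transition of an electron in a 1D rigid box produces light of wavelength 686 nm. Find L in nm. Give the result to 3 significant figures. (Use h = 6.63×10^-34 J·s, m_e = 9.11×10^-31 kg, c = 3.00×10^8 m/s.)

The photon carries ΔE = hc/λ = 6.63×10^-34·3.00×10^8/6.86×10^-7 m = 2.899×10^-19 J.
Since ΔE = (3² − 1²)E_1, E_1 = 3.624×10^-20 J, and L = h/√(8m_eE_1) = 1.29×10^-9 m = 1.29 nm.

L = 1.29 nm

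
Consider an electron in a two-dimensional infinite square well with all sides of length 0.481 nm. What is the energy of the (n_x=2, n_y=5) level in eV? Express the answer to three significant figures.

E = 47.1 eV

For a 2D rectangular well E = (h²/8m_e)·Σ n_i²/L_i² = (6.626×10^-34)²/(8·9.109×10^-31) · [2²/(0.481 nm)² + 5²/(0.481 nm)²].
Evaluating gives E = 7.552×10^-18 J = 47.1 eV.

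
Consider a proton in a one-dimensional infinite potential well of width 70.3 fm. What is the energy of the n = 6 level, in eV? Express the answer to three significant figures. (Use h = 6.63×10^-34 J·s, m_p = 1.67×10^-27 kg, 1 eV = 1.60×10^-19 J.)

E_6 = 1.50×10^6 eV

For an infinite well E_n = n²h²/(8m_pL²), so E_1 = h²/(8m_pL²) = (6.63×10^-34)²/(8·1.67×10^-27·(7.03×10^-14 m)²) = 6.657×10^-15 J.
Then E_6 = 6²·E_1 = 36·6.657×10^-15 J = 2.397×10^-13 J.
Converting, E_6 = 2.397×10^-13 J / (1.60×10^-19 J/eV) = 1.50×10^6 eV.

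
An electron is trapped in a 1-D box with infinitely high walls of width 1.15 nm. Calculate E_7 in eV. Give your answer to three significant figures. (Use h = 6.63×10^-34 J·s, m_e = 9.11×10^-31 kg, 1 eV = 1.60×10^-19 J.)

For an infinite well E_n = n²h²/(8m_eL²), so E_1 = h²/(8m_eL²) = (6.63×10^-34)²/(8·9.11×10^-31·(1.15×10^-9 m)²) = 4.561×10^-20 J.
Then E_7 = 7²·E_1 = 49·4.561×10^-20 J = 2.235×10^-18 J.
Converting, E_7 = 2.235×10^-18 J / (1.60×10^-19 J/eV) = 14.0 eV.

E_7 = 14.0 eV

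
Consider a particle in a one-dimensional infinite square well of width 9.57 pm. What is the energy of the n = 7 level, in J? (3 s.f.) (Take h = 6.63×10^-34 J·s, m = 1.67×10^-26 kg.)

For an infinite well E_n = n²h²/(8mL²), so E_1 = h²/(8mL²) = (6.63×10^-34)²/(8·1.67×10^-26·(9.57×10^-12 m)²) = 3.592×10^-20 J.
Then E_7 = 7²·E_1 = 49·3.592×10^-20 J = 1.76×10^-18 J.

E_7 = 1.76×10^-18 J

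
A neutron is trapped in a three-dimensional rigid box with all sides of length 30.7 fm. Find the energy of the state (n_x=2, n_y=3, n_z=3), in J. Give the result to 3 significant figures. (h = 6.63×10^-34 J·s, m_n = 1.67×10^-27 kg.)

E = 7.68×10^-13 J

For a 3D rectangular well E = (h²/8m_n)·Σ n_i²/L_i² = (6.63×10^-34)²/(8·1.67×10^-27) · [2²/(30.7 fm)² + 3²/(30.7 fm)² + 3²/(30.7 fm)²].
Evaluating gives E = 7.68×10^-13 J.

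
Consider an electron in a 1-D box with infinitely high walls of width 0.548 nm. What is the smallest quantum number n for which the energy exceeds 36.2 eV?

n = 6

E_1 = h²/(8m_eL²) = 2.006×10^-19 J = 1.252 eV.
Need n² > 36.2/1.252 = 28.91, i.e. n > 5.377.
The smallest integer satisfying this is n = 6.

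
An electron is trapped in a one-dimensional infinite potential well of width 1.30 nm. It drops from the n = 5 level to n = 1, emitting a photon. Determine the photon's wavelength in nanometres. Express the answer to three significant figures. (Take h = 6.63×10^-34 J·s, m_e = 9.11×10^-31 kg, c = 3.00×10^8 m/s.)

E_1 = h²/(8m_eL²) = 3.569×10^-20 J, so ΔE = (5² − 1²)E_1 = 8.566×10^-19 J.
λ = hc/ΔE = (6.63×10^-34·3.00×10^8)/8.566×10^-19 = 2.32×10^-7 m = 232 nm.

λ = 232 nm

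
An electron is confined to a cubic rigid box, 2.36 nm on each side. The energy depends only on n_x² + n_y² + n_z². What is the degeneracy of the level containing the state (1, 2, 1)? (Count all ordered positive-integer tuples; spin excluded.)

The level has n_x² + n_y² + n_z² = 6. The ordered positive-integer solutions are (1, 1, 2), (1, 2, 1), (2, 1, 1).
That gives 3 states.

degeneracy = 3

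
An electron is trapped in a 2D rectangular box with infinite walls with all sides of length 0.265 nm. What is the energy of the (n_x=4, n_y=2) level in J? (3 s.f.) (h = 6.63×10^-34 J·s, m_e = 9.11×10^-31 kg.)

For a 2D rectangular well E = (h²/8m_e)·Σ n_i²/L_i² = (6.63×10^-34)²/(8·9.11×10^-31) · [4²/(0.265 nm)² + 2²/(0.265 nm)²].
Evaluating gives E = 1.72×10^-17 J.

E = 1.72×10^-17 J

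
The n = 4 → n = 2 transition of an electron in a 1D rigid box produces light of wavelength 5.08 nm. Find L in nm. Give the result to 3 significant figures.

L = 0.136 nm

The photon carries ΔE = hc/λ = 6.626×10^-34·2.998×10^8/5.08×10^-9 m = 3.910×10^-17 J.
Since ΔE = (4² − 2²)E_1, E_1 = 3.258×10^-18 J, and L = h/√(8m_eE_1) = 1.36×10^-10 m = 0.136 nm.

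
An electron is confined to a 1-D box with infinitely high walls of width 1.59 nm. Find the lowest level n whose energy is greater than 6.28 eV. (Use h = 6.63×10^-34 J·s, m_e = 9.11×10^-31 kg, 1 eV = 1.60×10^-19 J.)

E_1 = h²/(8m_eL²) = 2.386×10^-20 J = 0.1491 eV.
Need n² > 6.28/0.1491 = 42.12, i.e. n > 6.490.
The smallest integer satisfying this is n = 7.

n = 7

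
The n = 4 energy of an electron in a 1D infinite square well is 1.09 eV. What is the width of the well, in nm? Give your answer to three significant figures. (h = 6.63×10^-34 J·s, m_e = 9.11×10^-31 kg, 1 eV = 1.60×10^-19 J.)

L = 2.35 nm

From E_n = n²h²/(8m_eL²), L = n·h/√(8m_eE_n).
E_4 = 1.09 eV = 1.744×10^-19 J, so L = 4·6.63×10^-34/√(8·9.11×10^-31·1.744×10^-19) = 2.35×10^-9 m = 2.35 nm.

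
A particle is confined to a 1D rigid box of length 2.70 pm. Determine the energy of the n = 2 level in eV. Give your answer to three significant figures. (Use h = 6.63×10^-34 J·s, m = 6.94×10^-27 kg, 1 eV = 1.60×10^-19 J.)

For an infinite well E_n = n²h²/(8mL²), so E_1 = h²/(8mL²) = (6.63×10^-34)²/(8·6.94×10^-27·(2.70×10^-12 m)²) = 1.086×10^-18 J.
Then E_2 = 2²·E_1 = 4·1.086×10^-18 J = 4.344×10^-18 J.
Converting, E_2 = 4.344×10^-18 J / (1.60×10^-19 J/eV) = 27.2 eV.

E_2 = 27.2 eV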